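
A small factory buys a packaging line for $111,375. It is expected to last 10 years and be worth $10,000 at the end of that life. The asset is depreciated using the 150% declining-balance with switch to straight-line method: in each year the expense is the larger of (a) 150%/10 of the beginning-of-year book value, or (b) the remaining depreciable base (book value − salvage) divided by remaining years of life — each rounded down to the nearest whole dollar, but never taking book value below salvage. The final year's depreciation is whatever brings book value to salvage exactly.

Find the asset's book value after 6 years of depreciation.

Depreciable base = $111,375 − $10,000 = $101,375.
Year 1: DB = ⌊$111,375 × 150%/10⌋ = $16,706; SL = ⌊$101,375/10⌋ = $10,137 → take DB $16,706. Book value $94,669.
Year 2: DB = ⌊$94,669 × 150%/10⌋ = $14,200; SL = ⌊$84,669/9⌋ = $9,407 → take DB $14,200. Book value $80,469.
Year 3: DB = ⌊$80,469 × 150%/10⌋ = $12,070; SL = ⌊$70,469/8⌋ = $8,808 → take DB $12,070. Book value $68,399.
Year 4: DB = ⌊$68,399 × 150%/10⌋ = $10,259; SL = ⌊$58,399/7⌋ = $8,342 → take DB $10,259. Book value $58,140.
Year 5: DB = ⌊$58,140 × 150%/10⌋ = $8,721; SL = ⌊$48,140/6⌋ = $8,023 → take DB $8,721. Book value $49,419.
Year 6: DB = ⌊$49,419 × 150%/10⌋ = $7,412; SL = ⌊$39,419/5⌋ = $7,883 → take SL $7,883. Book value $41,536.

$41,536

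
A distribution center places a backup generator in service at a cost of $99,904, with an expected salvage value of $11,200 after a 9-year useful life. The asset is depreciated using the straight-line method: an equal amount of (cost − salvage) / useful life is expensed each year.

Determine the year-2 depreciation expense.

$9,856

Depreciable base = $99,904 − $11,200 = $88,704.
Annual expense = $88,704 / 9 = $9,856.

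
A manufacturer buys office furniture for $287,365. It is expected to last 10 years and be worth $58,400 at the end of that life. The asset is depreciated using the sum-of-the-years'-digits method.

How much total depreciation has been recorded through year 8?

$216,476

Depreciable base = $287,365 − $58,400 = $228,965.
Sum of the years' digits = 10+9+8+7+6+5+4+3+2+1 = 55.
Year 1: $228,965 × 10/55 = $41,630. Book value $245,735.
Year 2: $228,965 × 9/55 = $37,467. Book value $208,268.
Year 3: $228,965 × 8/55 = $33,304. Book value $174,964.
Year 4: $228,965 × 7/55 = $29,141. Book value $145,823.
Year 5: $228,965 × 6/55 = $24,978. Book value $120,845.
Year 6: $228,965 × 5/55 = $20,815. Book value $100,030.
Year 7: $228,965 × 4/55 = $16,652. Book value $83,378.
Year 8: $228,965 × 3/55 = $12,489. Book value $70,889.
Accumulated through year 8 = $287,365 − $70,889 = $216,476.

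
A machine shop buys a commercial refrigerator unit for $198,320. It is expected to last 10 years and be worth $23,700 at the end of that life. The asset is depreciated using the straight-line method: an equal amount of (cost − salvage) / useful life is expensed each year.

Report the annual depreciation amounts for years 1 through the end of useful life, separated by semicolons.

$17,462; $17,462; $17,462; $17,462; $17,462; $17,462; $17,462; $17,462; $17,462; $17,462

Depreciable base = $198,320 − $23,700 = $174,620.
Annual expense = $174,620 / 10 = $17,462.
End of year 1: book value $180,858.
End of year 2: book value $163,396.
End of year 3: book value $145,934.
End of year 4: book value $128,472.
End of year 5: book value $111,010.
End of year 6: book value $93,548.
End of year 7: book value $76,086.
End of year 8: book value $58,624.
End of year 9: book value $41,162.
End of year 10: book value $23,700.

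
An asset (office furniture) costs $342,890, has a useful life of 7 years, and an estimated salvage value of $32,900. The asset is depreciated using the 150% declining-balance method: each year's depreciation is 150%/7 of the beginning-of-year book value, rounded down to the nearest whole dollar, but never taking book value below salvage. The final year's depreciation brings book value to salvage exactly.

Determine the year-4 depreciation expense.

Depreciable base = $342,890 − $32,900 = $309,990.
Year 1: ⌊$342,890 × 150%/7⌋ = $73,476. Book value $269,414.
Year 2: ⌊$269,414 × 150%/7⌋ = $57,731. Book value $211,683.
Year 3: ⌊$211,683 × 150%/7⌋ = $45,360. Book value $166,323.
Year 4: ⌊$166,323 × 150%/7⌋ = $35,640. Book value $130,683.

$35,640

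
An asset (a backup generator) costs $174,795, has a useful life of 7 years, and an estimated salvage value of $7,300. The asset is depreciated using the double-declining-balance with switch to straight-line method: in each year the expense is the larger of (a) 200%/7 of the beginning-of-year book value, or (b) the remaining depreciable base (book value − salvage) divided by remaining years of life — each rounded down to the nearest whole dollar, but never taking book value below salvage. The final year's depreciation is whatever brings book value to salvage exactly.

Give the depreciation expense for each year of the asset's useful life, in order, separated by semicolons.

$49,941; $35,672; $25,480; $18,200; $13,000; $12,601; $12,601

Depreciable base = $174,795 − $7,300 = $167,495.
Year 1: DB = ⌊$174,795 × 200%/7⌋ = $49,941; SL = ⌊$167,495/7⌋ = $23,927 → take DB $49,941. Book value $124,854.
Year 2: DB = ⌊$124,854 × 200%/7⌋ = $35,672; SL = ⌊$117,554/6⌋ = $19,592 → take DB $35,672. Book value $89,182.
Year 3: DB = ⌊$89,182 × 200%/7⌋ = $25,480; SL = ⌊$81,882/5⌋ = $16,376 → take DB $25,480. Book value $63,702.
Year 4: DB = ⌊$63,702 × 200%/7⌋ = $18,200; SL = ⌊$56,402/4⌋ = $14,100 → take DB $18,200. Book value $45,502.
Year 5: DB = ⌊$45,502 × 200%/7⌋ = $13,000; SL = ⌊$38,202/3⌋ = $12,734 → take DB $13,000. Book value $32,502.
Year 6: DB = ⌊$32,502 × 200%/7⌋ = $9,286; SL = ⌊$25,202/2⌋ = $12,601 → take SL $12,601. Book value $19,901.
Year 7 (final): $19,901 − $7,300 = $12,601. Book value $7,300.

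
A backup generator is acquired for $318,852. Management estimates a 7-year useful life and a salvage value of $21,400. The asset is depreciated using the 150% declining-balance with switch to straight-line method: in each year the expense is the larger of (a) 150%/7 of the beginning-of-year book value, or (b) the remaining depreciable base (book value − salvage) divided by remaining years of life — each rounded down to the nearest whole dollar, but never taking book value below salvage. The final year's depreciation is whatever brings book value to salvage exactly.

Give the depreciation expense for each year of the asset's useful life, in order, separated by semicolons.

$68,325; $53,684; $42,180; $33,315; $33,316; $33,316; $33,316

Depreciable base = $318,852 − $21,400 = $297,452.
Year 1: DB = ⌊$318,852 × 150%/7⌋ = $68,325; SL = ⌊$297,452/7⌋ = $42,493 → take DB $68,325. Book value $250,527.
Year 2: DB = ⌊$250,527 × 150%/7⌋ = $53,684; SL = ⌊$229,127/6⌋ = $38,187 → take DB $53,684. Book value $196,843.
Year 3: DB = ⌊$196,843 × 150%/7⌋ = $42,180; SL = ⌊$175,443/5⌋ = $35,088 → take DB $42,180. Book value $154,663.
Year 4: DB = ⌊$154,663 × 150%/7⌋ = $33,142; SL = ⌊$133,263/4⌋ = $33,315 → take SL $33,315. Book value $121,348.
Year 5: DB = ⌊$121,348 × 150%/7⌋ = $26,003; SL = ⌊$99,948/3⌋ = $33,316 → take SL $33,316. Book value $88,032.
Year 6: DB = ⌊$88,032 × 150%/7⌋ = $18,864; SL = ⌊$66,632/2⌋ = $33,316 → take SL $33,316. Book value $54,716.
Year 7 (final): $54,716 − $21,400 = $33,316. Book value $21,400.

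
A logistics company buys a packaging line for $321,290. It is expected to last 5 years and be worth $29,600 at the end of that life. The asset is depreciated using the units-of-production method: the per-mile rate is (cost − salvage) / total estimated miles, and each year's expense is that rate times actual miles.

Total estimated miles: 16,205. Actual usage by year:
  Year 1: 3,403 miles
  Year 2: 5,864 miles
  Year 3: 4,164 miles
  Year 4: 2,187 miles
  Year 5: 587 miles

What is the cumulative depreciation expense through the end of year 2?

Depreciable base = $321,290 − $29,600 = $291,690.
Rate = $291,690 / 16,205 miles = $18 per mile.
Year 1: 3,403 × $18 = $61,254. Book value $260,036.
Year 2: 5,864 × $18 = $105,552. Book value $154,484.
Accumulated through year 2 = $321,290 − $154,484 = $166,806.

$166,806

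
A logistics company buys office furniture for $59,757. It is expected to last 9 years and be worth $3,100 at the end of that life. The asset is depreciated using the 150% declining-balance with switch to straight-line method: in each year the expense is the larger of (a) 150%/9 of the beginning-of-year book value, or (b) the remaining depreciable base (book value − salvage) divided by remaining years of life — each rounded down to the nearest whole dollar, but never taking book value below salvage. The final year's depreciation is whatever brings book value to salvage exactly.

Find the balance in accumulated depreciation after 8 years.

Depreciable base = $59,757 − $3,100 = $56,657.
Year 1: DB = ⌊$59,757 × 150%/9⌋ = $9,959; SL = ⌊$56,657/9⌋ = $6,295 → take DB $9,959. Book value $49,798.
Year 2: DB = ⌊$49,798 × 150%/9⌋ = $8,299; SL = ⌊$46,698/8⌋ = $5,837 → take DB $8,299. Book value $41,499.
Year 3: DB = ⌊$41,499 × 150%/9⌋ = $6,916; SL = ⌊$38,399/7⌋ = $5,485 → take DB $6,916. Book value $34,583.
Year 4: DB = ⌊$34,583 × 150%/9⌋ = $5,763; SL = ⌊$31,483/6⌋ = $5,247 → take DB $5,763. Book value $28,820.
Year 5: DB = ⌊$28,820 × 150%/9⌋ = $4,803; SL = ⌊$25,720/5⌋ = $5,144 → take SL $5,144. Book value $23,676.
Year 6: DB = ⌊$23,676 × 150%/9⌋ = $3,946; SL = ⌊$20,576/4⌋ = $5,144 → take SL $5,144. Book value $18,532.
Year 7: DB = ⌊$18,532 × 150%/9⌋ = $3,088; SL = ⌊$15,432/3⌋ = $5,144 → take SL $5,144. Book value $13,388.
Year 8: DB = ⌊$13,388 × 150%/9⌋ = $2,231; SL = ⌊$10,288/2⌋ = $5,144 → take SL $5,144. Book value $8,244.
Accumulated through year 8 = $59,757 − $8,244 = $51,513.

$51,513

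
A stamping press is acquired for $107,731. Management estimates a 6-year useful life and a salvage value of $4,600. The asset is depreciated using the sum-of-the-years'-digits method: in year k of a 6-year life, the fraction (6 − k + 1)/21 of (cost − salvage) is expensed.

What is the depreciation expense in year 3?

Depreciable base = $107,731 − $4,600 = $103,131.
Sum of the years' digits = 6+5+4+3+2+1 = 21.
Year 1: $103,131 × 6/21 = $29,466. Book value $78,265.
Year 2: $103,131 × 5/21 = $24,555. Book value $53,710.
Year 3: $103,131 × 4/21 = $19,644. Book value $34,066.

$19,644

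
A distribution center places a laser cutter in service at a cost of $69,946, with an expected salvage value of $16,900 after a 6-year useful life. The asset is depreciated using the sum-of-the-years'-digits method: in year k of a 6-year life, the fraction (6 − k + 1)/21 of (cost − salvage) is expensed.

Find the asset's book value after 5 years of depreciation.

Depreciable base = $69,946 − $16,900 = $53,046.
Sum of the years' digits = 6+5+4+3+2+1 = 21.
Year 1: $53,046 × 6/21 = $15,156. Book value $54,790.
Year 2: $53,046 × 5/21 = $12,630. Book value $42,160.
Year 3: $53,046 × 4/21 = $10,104. Book value $32,056.
Year 4: $53,046 × 3/21 = $7,578. Book value $24,478.
Year 5: $53,046 × 2/21 = $5,052. Book value $19,426.

$19,426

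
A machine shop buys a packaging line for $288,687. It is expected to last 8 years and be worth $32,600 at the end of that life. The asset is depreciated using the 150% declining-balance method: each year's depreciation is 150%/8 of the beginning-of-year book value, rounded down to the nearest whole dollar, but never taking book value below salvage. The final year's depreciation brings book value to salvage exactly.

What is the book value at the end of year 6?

$83,057

Depreciable base = $288,687 − $32,600 = $256,087.
Year 1: ⌊$288,687 × 150%/8⌋ = $54,128. Book value $234,559.
Year 2: ⌊$234,559 × 150%/8⌋ = $43,979. Book value $190,580.
Year 3: ⌊$190,580 × 150%/8⌋ = $35,733. Book value $154,847.
Year 4: ⌊$154,847 × 150%/8⌋ = $29,033. Book value $125,814.
Year 5: ⌊$125,814 × 150%/8⌋ = $23,590. Book value $102,224.
Year 6: ⌊$102,224 × 150%/8⌋ = $19,167. Book value $83,057.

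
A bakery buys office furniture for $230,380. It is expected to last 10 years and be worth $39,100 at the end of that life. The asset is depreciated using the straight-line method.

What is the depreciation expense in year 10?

$19,128

Depreciable base = $230,380 − $39,100 = $191,280.
Annual expense = $191,280 / 10 = $19,128.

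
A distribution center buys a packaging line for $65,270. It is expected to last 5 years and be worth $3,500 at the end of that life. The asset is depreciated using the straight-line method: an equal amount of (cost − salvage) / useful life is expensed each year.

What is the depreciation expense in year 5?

$12,354

Depreciable base = $65,270 − $3,500 = $61,770.
Annual expense = $61,770 / 5 = $12,354.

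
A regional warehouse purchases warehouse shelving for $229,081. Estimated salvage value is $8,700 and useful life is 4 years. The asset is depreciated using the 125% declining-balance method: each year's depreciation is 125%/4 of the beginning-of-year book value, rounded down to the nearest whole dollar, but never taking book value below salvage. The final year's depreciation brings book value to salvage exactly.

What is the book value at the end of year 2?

$108,278

Depreciable base = $229,081 − $8,700 = $220,381.
Year 1: ⌊$229,081 × 125%/4⌋ = $71,587. Book value $157,494.
Year 2: ⌊$157,494 × 125%/4⌋ = $49,216. Book value $108,278.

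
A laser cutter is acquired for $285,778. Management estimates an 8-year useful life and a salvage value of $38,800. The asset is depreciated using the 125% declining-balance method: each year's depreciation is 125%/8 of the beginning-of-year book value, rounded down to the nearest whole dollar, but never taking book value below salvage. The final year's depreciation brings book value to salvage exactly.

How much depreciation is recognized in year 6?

$19,095

Depreciable base = $285,778 − $38,800 = $246,978.
Year 1: ⌊$285,778 × 125%/8⌋ = $44,652. Book value $241,126.
Year 2: ⌊$241,126 × 125%/8⌋ = $37,675. Book value $203,451.
Year 3: ⌊$203,451 × 125%/8⌋ = $31,789. Book value $171,662.
Year 4: ⌊$171,662 × 125%/8⌋ = $26,822. Book value $144,840.
Year 5: ⌊$144,840 × 125%/8⌋ = $22,631. Book value $122,209.
Year 6: ⌊$122,209 × 125%/8⌋ = $19,095. Book value $103,114.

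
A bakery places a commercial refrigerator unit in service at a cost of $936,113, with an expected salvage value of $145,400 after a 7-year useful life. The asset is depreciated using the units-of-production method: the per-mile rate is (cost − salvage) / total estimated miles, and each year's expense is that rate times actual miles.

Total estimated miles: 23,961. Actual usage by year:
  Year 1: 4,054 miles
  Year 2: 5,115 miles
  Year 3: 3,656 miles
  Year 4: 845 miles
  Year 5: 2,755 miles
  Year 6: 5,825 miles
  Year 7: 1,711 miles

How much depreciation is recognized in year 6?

Depreciable base = $936,113 − $145,400 = $790,713.
Rate = $790,713 / 23,961 miles = $33 per mile.
Year 1: 4,054 × $33 = $133,782. Book value $802,331.
Year 2: 5,115 × $33 = $168,795. Book value $633,536.
Year 3: 3,656 × $33 = $120,648. Book value $512,888.
Year 4: 845 × $33 = $27,885. Book value $485,003.
Year 5: 2,755 × $33 = $90,915. Book value $394,088.
Year 6: 5,825 × $33 = $192,225. Book value $201,863.

$192,225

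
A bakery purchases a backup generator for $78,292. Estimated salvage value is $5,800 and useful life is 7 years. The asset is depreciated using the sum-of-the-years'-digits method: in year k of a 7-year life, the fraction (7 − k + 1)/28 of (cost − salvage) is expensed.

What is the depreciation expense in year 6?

$5,178

Depreciable base = $78,292 − $5,800 = $72,492.
Sum of the years' digits = 7+6+5+4+3+2+1 = 28.
Year 1: $72,492 × 7/28 = $18,123. Book value $60,169.
Year 2: $72,492 × 6/28 = $15,534. Book value $44,635.
Year 3: $72,492 × 5/28 = $12,945. Book value $31,690.
Year 4: $72,492 × 4/28 = $10,356. Book value $21,334.
Year 5: $72,492 × 3/28 = $7,767. Book value $13,567.
Year 6: $72,492 × 2/28 = $5,178. Book value $8,389.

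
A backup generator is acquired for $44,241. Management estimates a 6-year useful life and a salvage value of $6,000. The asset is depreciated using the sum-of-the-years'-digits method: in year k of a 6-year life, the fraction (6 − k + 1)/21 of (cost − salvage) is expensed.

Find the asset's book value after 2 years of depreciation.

$24,210

Depreciable base = $44,241 − $6,000 = $38,241.
Sum of the years' digits = 6+5+4+3+2+1 = 21.
Year 1: $38,241 × 6/21 = $10,926. Book value $33,315.
Year 2: $38,241 × 5/21 = $9,105. Book value $24,210.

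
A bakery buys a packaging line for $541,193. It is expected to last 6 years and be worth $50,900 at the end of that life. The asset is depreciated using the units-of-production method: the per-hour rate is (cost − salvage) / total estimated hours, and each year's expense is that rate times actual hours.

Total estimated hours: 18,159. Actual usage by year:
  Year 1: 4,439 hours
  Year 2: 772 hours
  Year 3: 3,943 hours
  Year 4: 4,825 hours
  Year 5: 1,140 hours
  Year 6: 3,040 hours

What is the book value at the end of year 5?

$132,980

Depreciable base = $541,193 − $50,900 = $490,293.
Rate = $490,293 / 18,159 hours = $27 per hour.
Year 1: 4,439 × $27 = $119,853. Book value $421,340.
Year 2: 772 × $27 = $20,844. Book value $400,496.
Year 3: 3,943 × $27 = $106,461. Book value $294,035.
Year 4: 4,825 × $27 = $130,275. Book value $163,760.
Year 5: 1,140 × $27 = $30,780. Book value $132,980.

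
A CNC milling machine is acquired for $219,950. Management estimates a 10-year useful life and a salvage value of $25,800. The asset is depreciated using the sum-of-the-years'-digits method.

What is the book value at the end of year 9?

Depreciable base = $219,950 − $25,800 = $194,150.
Sum of the years' digits = 10+9+8+7+6+5+4+3+2+1 = 55.
Year 1: $194,150 × 10/55 = $35,300. Book value $184,650.
Year 2: $194,150 × 9/55 = $31,770. Book value $152,880.
Year 3: $194,150 × 8/55 = $28,240. Book value $124,640.
Year 4: $194,150 × 7/55 = $24,710. Book value $99,930.
Year 5: $194,150 × 6/55 = $21,180. Book value $78,750.
Year 6: $194,150 × 5/55 = $17,650. Book value $61,100.
Year 7: $194,150 × 4/55 = $14,120. Book value $46,980.
Year 8: $194,150 × 3/55 = $10,590. Book value $36,390.
Year 9: $194,150 × 2/55 = $7,060. Book value $29,330.

$29,330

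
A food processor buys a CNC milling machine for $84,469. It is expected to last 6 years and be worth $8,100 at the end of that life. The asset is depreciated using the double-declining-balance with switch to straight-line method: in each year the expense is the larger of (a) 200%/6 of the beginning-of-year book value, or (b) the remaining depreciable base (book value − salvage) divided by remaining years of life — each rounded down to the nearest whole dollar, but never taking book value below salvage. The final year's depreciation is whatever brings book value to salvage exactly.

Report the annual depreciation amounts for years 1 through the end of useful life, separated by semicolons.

$28,156; $18,771; $12,514; $8,342; $5,562; $3,024

Depreciable base = $84,469 − $8,100 = $76,369.
Year 1: DB = ⌊$84,469 × 200%/6⌋ = $28,156; SL = ⌊$76,369/6⌋ = $12,728 → take DB $28,156. Book value $56,313.
Year 2: DB = ⌊$56,313 × 200%/6⌋ = $18,771; SL = ⌊$48,213/5⌋ = $9,642 → take DB $18,771. Book value $37,542.
Year 3: DB = ⌊$37,542 × 200%/6⌋ = $12,514; SL = ⌊$29,442/4⌋ = $7,360 → take DB $12,514. Book value $25,028.
Year 4: DB = ⌊$25,028 × 200%/6⌋ = $8,342; SL = ⌊$16,928/3⌋ = $5,642 → take DB $8,342. Book value $16,686.
Year 5: DB = ⌊$16,686 × 200%/6⌋ = $5,562; SL = ⌊$8,586/2⌋ = $4,293 → take DB $5,562. Book value $11,124.
Year 6 (final): $11,124 − $8,100 = $3,024. Book value $8,100.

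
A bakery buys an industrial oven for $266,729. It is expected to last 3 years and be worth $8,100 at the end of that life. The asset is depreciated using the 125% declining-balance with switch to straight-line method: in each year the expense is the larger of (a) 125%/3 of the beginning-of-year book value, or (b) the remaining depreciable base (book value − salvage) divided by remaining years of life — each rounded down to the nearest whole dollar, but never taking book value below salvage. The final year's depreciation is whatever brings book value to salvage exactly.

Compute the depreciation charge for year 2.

$73,746

Depreciable base = $266,729 − $8,100 = $258,629.
Year 1: DB = ⌊$266,729 × 125%/3⌋ = $111,137; SL = ⌊$258,629/3⌋ = $86,209 → take DB $111,137. Book value $155,592.
Year 2: DB = ⌊$155,592 × 125%/3⌋ = $64,830; SL = ⌊$147,492/2⌋ = $73,746 → take SL $73,746. Book value $81,846.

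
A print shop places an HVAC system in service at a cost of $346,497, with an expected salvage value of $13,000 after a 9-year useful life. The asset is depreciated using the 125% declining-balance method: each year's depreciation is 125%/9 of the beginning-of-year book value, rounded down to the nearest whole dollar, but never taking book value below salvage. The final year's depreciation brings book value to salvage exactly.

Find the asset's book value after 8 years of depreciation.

Depreciable base = $346,497 − $13,000 = $333,497.
Year 1: ⌊$346,497 × 125%/9⌋ = $48,124. Book value $298,373.
Year 2: ⌊$298,373 × 125%/9⌋ = $41,440. Book value $256,933.
Year 3: ⌊$256,933 × 125%/9⌋ = $35,685. Book value $221,248.
Year 4: ⌊$221,248 × 125%/9⌋ = $30,728. Book value $190,520.
Year 5: ⌊$190,520 × 125%/9⌋ = $26,461. Book value $164,059.
Year 6: ⌊$164,059 × 125%/9⌋ = $22,785. Book value $141,274.
Year 7: ⌊$141,274 × 125%/9⌋ = $19,621. Book value $121,653.
Year 8: ⌊$121,653 × 125%/9⌋ = $16,896. Book value $104,757.

$104,757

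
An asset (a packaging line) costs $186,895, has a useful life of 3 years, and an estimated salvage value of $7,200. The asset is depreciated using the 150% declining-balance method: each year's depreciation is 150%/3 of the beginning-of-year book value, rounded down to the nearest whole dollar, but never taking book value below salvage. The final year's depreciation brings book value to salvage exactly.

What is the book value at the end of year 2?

Depreciable base = $186,895 − $7,200 = $179,695.
Year 1: ⌊$186,895 × 150%/3⌋ = $93,447. Book value $93,448.
Year 2: ⌊$93,448 × 150%/3⌋ = $46,724. Book value $46,724.

$46,724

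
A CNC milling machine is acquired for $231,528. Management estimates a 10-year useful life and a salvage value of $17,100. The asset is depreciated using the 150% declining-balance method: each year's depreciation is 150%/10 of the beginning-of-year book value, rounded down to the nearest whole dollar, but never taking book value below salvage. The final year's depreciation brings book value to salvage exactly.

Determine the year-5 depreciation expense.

Depreciable base = $231,528 − $17,100 = $214,428.
Year 1: ⌊$231,528 × 150%/10⌋ = $34,729. Book value $196,799.
Year 2: ⌊$196,799 × 150%/10⌋ = $29,519. Book value $167,280.
Year 3: ⌊$167,280 × 150%/10⌋ = $25,092. Book value $142,188.
Year 4: ⌊$142,188 × 150%/10⌋ = $21,328. Book value $120,860.
Year 5: ⌊$120,860 × 150%/10⌋ = $18,129. Book value $102,731.

$18,129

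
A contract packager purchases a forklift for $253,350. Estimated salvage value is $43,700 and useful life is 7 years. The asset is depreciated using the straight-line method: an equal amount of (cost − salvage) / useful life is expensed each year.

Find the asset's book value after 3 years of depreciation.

Depreciable base = $253,350 − $43,700 = $209,650.
Annual expense = $209,650 / 7 = $29,950.
End of year 1: book value $223,400.
End of year 2: book value $193,450.
End of year 3: book value $163,500.

$163,500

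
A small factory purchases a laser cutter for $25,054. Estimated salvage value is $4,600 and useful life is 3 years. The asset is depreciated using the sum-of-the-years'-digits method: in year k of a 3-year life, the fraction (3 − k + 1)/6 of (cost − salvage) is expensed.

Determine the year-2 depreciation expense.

$6,818

Depreciable base = $25,054 − $4,600 = $20,454.
Sum of the years' digits = 3+2+1 = 6.
Year 1: $20,454 × 3/6 = $10,227. Book value $14,827.
Year 2: $20,454 × 2/6 = $6,818. Book value $8,009.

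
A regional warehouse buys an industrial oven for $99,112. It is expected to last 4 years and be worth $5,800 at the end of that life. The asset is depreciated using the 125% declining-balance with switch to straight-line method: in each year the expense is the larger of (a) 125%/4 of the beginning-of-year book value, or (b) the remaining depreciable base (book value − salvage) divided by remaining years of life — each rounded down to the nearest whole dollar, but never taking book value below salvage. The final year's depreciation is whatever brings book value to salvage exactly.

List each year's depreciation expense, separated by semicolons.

Depreciable base = $99,112 − $5,800 = $93,312.
Year 1: DB = ⌊$99,112 × 125%/4⌋ = $30,972; SL = ⌊$93,312/4⌋ = $23,328 → take DB $30,972. Book value $68,140.
Year 2: DB = ⌊$68,140 × 125%/4⌋ = $21,293; SL = ⌊$62,340/3⌋ = $20,780 → take DB $21,293. Book value $46,847.
Year 3: DB = ⌊$46,847 × 125%/4⌋ = $14,639; SL = ⌊$41,047/2⌋ = $20,523 → take SL $20,523. Book value $26,324.
Year 4 (final): $26,324 − $5,800 = $20,524. Book value $5,800.

$30,972; $21,293; $20,523; $20,524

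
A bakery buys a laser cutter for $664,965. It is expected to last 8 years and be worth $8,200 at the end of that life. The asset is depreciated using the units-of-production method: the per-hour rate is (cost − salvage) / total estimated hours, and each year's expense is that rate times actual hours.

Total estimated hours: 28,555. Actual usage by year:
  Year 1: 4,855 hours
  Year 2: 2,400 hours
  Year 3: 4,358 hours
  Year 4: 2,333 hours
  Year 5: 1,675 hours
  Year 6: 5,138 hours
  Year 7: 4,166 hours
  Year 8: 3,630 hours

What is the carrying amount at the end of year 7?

$91,690

Depreciable base = $664,965 − $8,200 = $656,765.
Rate = $656,765 / 28,555 hours = $23 per hour.
Year 1: 4,855 × $23 = $111,665. Book value $553,300.
Year 2: 2,400 × $23 = $55,200. Book value $498,100.
Year 3: 4,358 × $23 = $100,234. Book value $397,866.
Year 4: 2,333 × $23 = $53,659. Book value $344,207.
Year 5: 1,675 × $23 = $38,525. Book value $305,682.
Year 6: 5,138 × $23 = $118,174. Book value $187,508.
Year 7: 4,166 × $23 = $95,818. Book value $91,690.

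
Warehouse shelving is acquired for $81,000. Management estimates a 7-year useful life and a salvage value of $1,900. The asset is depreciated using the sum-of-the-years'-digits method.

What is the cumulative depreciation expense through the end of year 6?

$76,275

Depreciable base = $81,000 − $1,900 = $79,100.
Sum of the years' digits = 7+6+5+4+3+2+1 = 28.
Year 1: $79,100 × 7/28 = $19,775. Book value $61,225.
Year 2: $79,100 × 6/28 = $16,950. Book value $44,275.
Year 3: $79,100 × 5/28 = $14,125. Book value $30,150.
Year 4: $79,100 × 4/28 = $11,300. Book value $18,850.
Year 5: $79,100 × 3/28 = $8,475. Book value $10,375.
Year 6: $79,100 × 2/28 = $5,650. Book value $4,725.
Accumulated through year 6 = $81,000 − $4,725 = $76,275.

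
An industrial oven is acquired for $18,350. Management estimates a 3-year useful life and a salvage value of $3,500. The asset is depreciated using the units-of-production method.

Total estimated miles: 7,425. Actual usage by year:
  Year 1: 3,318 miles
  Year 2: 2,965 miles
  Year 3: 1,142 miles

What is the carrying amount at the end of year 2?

$5,784

Depreciable base = $18,350 − $3,500 = $14,850.
Rate = $14,850 / 7,425 miles = $2 per mile.
Year 1: 3,318 × $2 = $6,636. Book value $11,714.
Year 2: 2,965 × $2 = $5,930. Book value $5,784.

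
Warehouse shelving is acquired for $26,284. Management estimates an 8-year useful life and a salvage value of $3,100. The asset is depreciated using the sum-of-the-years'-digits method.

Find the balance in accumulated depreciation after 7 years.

Depreciable base = $26,284 − $3,100 = $23,184.
Sum of the years' digits = 8+7+6+5+4+3+2+1 = 36.
Year 1: $23,184 × 8/36 = $5,152. Book value $21,132.
Year 2: $23,184 × 7/36 = $4,508. Book value $16,624.
Year 3: $23,184 × 6/36 = $3,864. Book value $12,760.
Year 4: $23,184 × 5/36 = $3,220. Book value $9,540.
Year 5: $23,184 × 4/36 = $2,576. Book value $6,964.
Year 6: $23,184 × 3/36 = $1,932. Book value $5,032.
Year 7: $23,184 × 2/36 = $1,288. Book value $3,744.
Accumulated through year 7 = $26,284 − $3,744 = $22,540.

$22,540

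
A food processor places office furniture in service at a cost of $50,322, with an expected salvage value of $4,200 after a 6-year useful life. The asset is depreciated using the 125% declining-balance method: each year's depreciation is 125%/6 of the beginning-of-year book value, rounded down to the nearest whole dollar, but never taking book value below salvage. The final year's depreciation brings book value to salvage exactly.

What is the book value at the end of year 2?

Depreciable base = $50,322 − $4,200 = $46,122.
Year 1: ⌊$50,322 × 125%/6⌋ = $10,483. Book value $39,839.
Year 2: ⌊$39,839 × 125%/6⌋ = $8,299. Book value $31,540.

$31,540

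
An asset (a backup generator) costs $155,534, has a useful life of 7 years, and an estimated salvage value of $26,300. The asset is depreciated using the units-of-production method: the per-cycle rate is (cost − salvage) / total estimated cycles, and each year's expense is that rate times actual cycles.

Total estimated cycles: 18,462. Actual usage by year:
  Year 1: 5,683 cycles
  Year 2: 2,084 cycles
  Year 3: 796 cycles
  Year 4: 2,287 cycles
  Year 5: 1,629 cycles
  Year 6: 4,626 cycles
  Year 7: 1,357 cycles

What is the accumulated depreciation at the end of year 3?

Depreciable base = $155,534 − $26,300 = $129,234.
Rate = $129,234 / 18,462 cycles = $7 per cycle.
Year 1: 5,683 × $7 = $39,781. Book value $115,753.
Year 2: 2,084 × $7 = $14,588. Book value $101,165.
Year 3: 796 × $7 = $5,572. Book value $95,593.
Accumulated through year 3 = $155,534 − $95,593 = $59,941.

$59,941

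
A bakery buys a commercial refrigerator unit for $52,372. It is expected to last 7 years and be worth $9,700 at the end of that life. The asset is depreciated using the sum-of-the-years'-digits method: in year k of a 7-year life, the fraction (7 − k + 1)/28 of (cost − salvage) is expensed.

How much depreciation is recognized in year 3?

$7,620

Depreciable base = $52,372 − $9,700 = $42,672.
Sum of the years' digits = 7+6+5+4+3+2+1 = 28.
Year 1: $42,672 × 7/28 = $10,668. Book value $41,704.
Year 2: $42,672 × 6/28 = $9,144. Book value $32,560.
Year 3: $42,672 × 5/28 = $7,620. Book value $24,940.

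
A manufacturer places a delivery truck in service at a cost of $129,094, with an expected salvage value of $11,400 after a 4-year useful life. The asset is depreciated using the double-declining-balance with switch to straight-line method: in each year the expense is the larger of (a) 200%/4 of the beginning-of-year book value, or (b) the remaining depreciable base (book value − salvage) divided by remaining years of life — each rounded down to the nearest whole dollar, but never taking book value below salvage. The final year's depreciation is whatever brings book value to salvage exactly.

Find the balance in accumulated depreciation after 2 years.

$96,820

Depreciable base = $129,094 − $11,400 = $117,694.
Year 1: DB = ⌊$129,094 × 200%/4⌋ = $64,547; SL = ⌊$117,694/4⌋ = $29,423 → take DB $64,547. Book value $64,547.
Year 2: DB = ⌊$64,547 × 200%/4⌋ = $32,273; SL = ⌊$53,147/3⌋ = $17,715 → take DB $32,273. Book value $32,274.
Accumulated through year 2 = $129,094 − $32,274 = $96,820.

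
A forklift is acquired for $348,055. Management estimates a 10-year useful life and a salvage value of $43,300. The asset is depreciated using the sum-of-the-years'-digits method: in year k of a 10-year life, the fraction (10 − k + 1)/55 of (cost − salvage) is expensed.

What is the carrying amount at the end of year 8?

$59,923

Depreciable base = $348,055 − $43,300 = $304,755.
Sum of the years' digits = 10+9+8+7+6+5+4+3+2+1 = 55.
Year 1: $304,755 × 10/55 = $55,410. Book value $292,645.
Year 2: $304,755 × 9/55 = $49,869. Book value $242,776.
Year 3: $304,755 × 8/55 = $44,328. Book value $198,448.
Year 4: $304,755 × 7/55 = $38,787. Book value $159,661.
Year 5: $304,755 × 6/55 = $33,246. Book value $126,415.
Year 6: $304,755 × 5/55 = $27,705. Book value $98,710.
Year 7: $304,755 × 4/55 = $22,164. Book value $76,546.
Year 8: $304,755 × 3/55 = $16,623. Book value $59,923.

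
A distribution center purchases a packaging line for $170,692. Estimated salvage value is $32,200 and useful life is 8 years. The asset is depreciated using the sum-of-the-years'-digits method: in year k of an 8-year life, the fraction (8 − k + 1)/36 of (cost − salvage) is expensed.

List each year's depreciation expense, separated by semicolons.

Depreciable base = $170,692 − $32,200 = $138,492.
Sum of the years' digits = 8+7+6+5+4+3+2+1 = 36.
Year 1: $138,492 × 8/36 = $30,776. Book value $139,916.
Year 2: $138,492 × 7/36 = $26,929. Book value $112,987.
Year 3: $138,492 × 6/36 = $23,082. Book value $89,905.
Year 4: $138,492 × 5/36 = $19,235. Book value $70,670.
Year 5: $138,492 × 4/36 = $15,388. Book value $55,282.
Year 6: $138,492 × 3/36 = $11,541. Book value $43,741.
Year 7: $138,492 × 2/36 = $7,694. Book value $36,047.
Year 8: $138,492 × 1/36 = $3,847. Book value $32,200.

$30,776; $26,929; $23,082; $19,235; $15,388; $11,541; $7,694; $3,847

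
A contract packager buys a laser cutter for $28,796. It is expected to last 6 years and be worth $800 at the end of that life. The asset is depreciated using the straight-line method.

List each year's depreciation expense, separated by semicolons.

$4,666; $4,666; $4,666; $4,666; $4,666; $4,666

Depreciable base = $28,796 − $800 = $27,996.
Annual expense = $27,996 / 6 = $4,666.
End of year 1: book value $24,130.
End of year 2: book value $19,464.
End of year 3: book value $14,798.
End of year 4: book value $10,132.
End of year 5: book value $5,466.
End of year 6: book value $800.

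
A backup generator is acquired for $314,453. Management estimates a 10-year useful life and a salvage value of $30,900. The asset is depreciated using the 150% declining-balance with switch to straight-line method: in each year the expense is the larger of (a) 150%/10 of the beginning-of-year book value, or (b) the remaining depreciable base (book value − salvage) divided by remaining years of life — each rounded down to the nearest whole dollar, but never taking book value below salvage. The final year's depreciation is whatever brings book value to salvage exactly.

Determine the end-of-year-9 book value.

$52,626

Depreciable base = $314,453 − $30,900 = $283,553.
Year 1: DB = ⌊$314,453 × 150%/10⌋ = $47,167; SL = ⌊$283,553/10⌋ = $28,355 → take DB $47,167. Book value $267,286.
Year 2: DB = ⌊$267,286 × 150%/10⌋ = $40,092; SL = ⌊$236,386/9⌋ = $26,265 → take DB $40,092. Book value $227,194.
Year 3: DB = ⌊$227,194 × 150%/10⌋ = $34,079; SL = ⌊$196,294/8⌋ = $24,536 → take DB $34,079. Book value $193,115.
Year 4: DB = ⌊$193,115 × 150%/10⌋ = $28,967; SL = ⌊$162,215/7⌋ = $23,173 → take DB $28,967. Book value $164,148.
Year 5: DB = ⌊$164,148 × 150%/10⌋ = $24,622; SL = ⌊$133,248/6⌋ = $22,208 → take DB $24,622. Book value $139,526.
Year 6: DB = ⌊$139,526 × 150%/10⌋ = $20,928; SL = ⌊$108,626/5⌋ = $21,725 → take SL $21,725. Book value $117,801.
Year 7: DB = ⌊$117,801 × 150%/10⌋ = $17,670; SL = ⌊$86,901/4⌋ = $21,725 → take SL $21,725. Book value $96,076.
Year 8: DB = ⌊$96,076 × 150%/10⌋ = $14,411; SL = ⌊$65,176/3⌋ = $21,725 → take SL $21,725. Book value $74,351.
Year 9: DB = ⌊$74,351 × 150%/10⌋ = $11,152; SL = ⌊$43,451/2⌋ = $21,725 → take SL $21,725. Book value $52,626.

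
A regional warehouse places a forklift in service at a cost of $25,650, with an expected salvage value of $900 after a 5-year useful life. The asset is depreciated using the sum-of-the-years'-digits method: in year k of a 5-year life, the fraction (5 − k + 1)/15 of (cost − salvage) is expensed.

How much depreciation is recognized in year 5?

Depreciable base = $25,650 − $900 = $24,750.
Sum of the years' digits = 5+4+3+2+1 = 15.
Year 1: $24,750 × 5/15 = $8,250. Book value $17,400.
Year 2: $24,750 × 4/15 = $6,600. Book value $10,800.
Year 3: $24,750 × 3/15 = $4,950. Book value $5,850.
Year 4: $24,750 × 2/15 = $3,300. Book value $2,550.
Year 5: $24,750 × 1/15 = $1,650. Book value $900.

$1,650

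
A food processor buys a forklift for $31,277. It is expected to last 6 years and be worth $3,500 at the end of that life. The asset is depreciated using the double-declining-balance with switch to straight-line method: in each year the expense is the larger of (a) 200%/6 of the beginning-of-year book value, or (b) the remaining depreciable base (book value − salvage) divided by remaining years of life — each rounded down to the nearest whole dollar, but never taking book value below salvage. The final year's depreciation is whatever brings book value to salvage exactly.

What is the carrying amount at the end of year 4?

$6,179

Depreciable base = $31,277 − $3,500 = $27,777.
Year 1: DB = ⌊$31,277 × 200%/6⌋ = $10,425; SL = ⌊$27,777/6⌋ = $4,629 → take DB $10,425. Book value $20,852.
Year 2: DB = ⌊$20,852 × 200%/6⌋ = $6,950; SL = ⌊$17,352/5⌋ = $3,470 → take DB $6,950. Book value $13,902.
Year 3: DB = ⌊$13,902 × 200%/6⌋ = $4,634; SL = ⌊$10,402/4⌋ = $2,600 → take DB $4,634. Book value $9,268.
Year 4: DB = ⌊$9,268 × 200%/6⌋ = $3,089; SL = ⌊$5,768/3⌋ = $1,922 → take DB $3,089. Book value $6,179.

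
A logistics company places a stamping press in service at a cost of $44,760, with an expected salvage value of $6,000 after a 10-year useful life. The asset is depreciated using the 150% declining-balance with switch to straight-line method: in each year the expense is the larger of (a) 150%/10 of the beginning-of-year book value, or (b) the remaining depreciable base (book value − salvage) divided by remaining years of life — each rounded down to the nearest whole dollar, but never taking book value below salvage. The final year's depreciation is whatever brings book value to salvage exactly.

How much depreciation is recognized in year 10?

$2,721

Depreciable base = $44,760 − $6,000 = $38,760.
Year 1: DB = ⌊$44,760 × 150%/10⌋ = $6,714; SL = ⌊$38,760/10⌋ = $3,876 → take DB $6,714. Book value $38,046.
Year 2: DB = ⌊$38,046 × 150%/10⌋ = $5,706; SL = ⌊$32,046/9⌋ = $3,560 → take DB $5,706. Book value $32,340.
Year 3: DB = ⌊$32,340 × 150%/10⌋ = $4,851; SL = ⌊$26,340/8⌋ = $3,292 → take DB $4,851. Book value $27,489.
Year 4: DB = ⌊$27,489 × 150%/10⌋ = $4,123; SL = ⌊$21,489/7⌋ = $3,069 → take DB $4,123. Book value $23,366.
Year 5: DB = ⌊$23,366 × 150%/10⌋ = $3,504; SL = ⌊$17,366/6⌋ = $2,894 → take DB $3,504. Book value $19,862.
Year 6: DB = ⌊$19,862 × 150%/10⌋ = $2,979; SL = ⌊$13,862/5⌋ = $2,772 → take DB $2,979. Book value $16,883.
Year 7: DB = ⌊$16,883 × 150%/10⌋ = $2,532; SL = ⌊$10,883/4⌋ = $2,720 → take SL $2,720. Book value $14,163.
Year 8: DB = ⌊$14,163 × 150%/10⌋ = $2,124; SL = ⌊$8,163/3⌋ = $2,721 → take SL $2,721. Book value $11,442.
Year 9: DB = ⌊$11,442 × 150%/10⌋ = $1,716; SL = ⌊$5,442/2⌋ = $2,721 → take SL $2,721. Book value $8,721.
Year 10 (final): $8,721 − $6,000 = $2,721. Book value $6,000.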